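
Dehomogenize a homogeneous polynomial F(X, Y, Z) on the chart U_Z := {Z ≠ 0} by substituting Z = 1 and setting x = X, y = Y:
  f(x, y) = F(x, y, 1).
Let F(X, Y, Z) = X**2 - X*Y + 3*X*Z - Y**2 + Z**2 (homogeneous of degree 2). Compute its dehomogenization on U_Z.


f(x, y) = x**2 - x*y + 3*x - y**2 + 1

On U_Z we set Z = 1. Each monomial c·X^i·Y^j·Z^k in F becomes c·x^i·y^j·1^k = c·x^i·y^j.
Substituting Z = 1: F(X, Y, 1) = x**2 - x*y + 3*x - y**2 + 1.
Note: deg(f) ≤ deg(F) = 2; strict inequality happens when F is divisible by Z (lost terms).


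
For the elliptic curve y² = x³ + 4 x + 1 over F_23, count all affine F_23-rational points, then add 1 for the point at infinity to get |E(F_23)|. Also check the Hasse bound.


Affine points = {(0, 1), (0, 22), (1, 11), (1, 12), (4, 9), (4, 14), (5, 10), (5, 13), (7, 2), (7, 21), (8, 4), (8, 19), (10, 11), (10, 12), (12, 11), (12, 12), (14, 8), (14, 15), (15, 3), (15, 20), (19, 6), (19, 17), (20, 10), (20, 13), (21, 10), (21, 13)}; affine count = 26; |E(F_23)| = 27.

Discriminant check: Δ ∝ 4a³ + 27b² = 4·4³ + 27·1² = 4·64 + 27·1 ≡ 7 (mod 23). Nonzero ⇒ E is nonsingular.
For each x ∈ F_23, compute rhs = x³ + 4·x + 1 mod 23, then count y ∈ F_23 with y² ≡ rhs.
  x = 0: rhs = 1, matching y values: 1, 22 (2 points).
  x = 1: rhs = 6, matching y values: 11, 12 (2 points).
  x = 2: rhs = 17, matching y values: none (0 points).
  x = 3: rhs = 17, matching y values: none (0 points).
  x = 4: rhs = 12, matching y values: 9, 14 (2 points).
  x = 5: rhs = 8, matching y values: 10, 13 (2 points).
  x = 6: rhs = 11, matching y values: none (0 points).
  x = 7: rhs = 4, matching y values: 2, 21 (2 points).
  x = 8: rhs = 16, matching y values: 4, 19 (2 points).
  x = 9: rhs = 7, matching y values: none (0 points).
  x = 10: rhs = 6, matching y values: 11, 12 (2 points).
  x = 11: rhs = 19, matching y values: none (0 points).
  x = 12: rhs = 6, matching y values: 11, 12 (2 points).
  x = 13: rhs = 19, matching y values: none (0 points).
  x = 14: rhs = 18, matching y values: 8, 15 (2 points).
  x = 15: rhs = 9, matching y values: 3, 20 (2 points).
  x = 16: rhs = 21, matching y values: none (0 points).
  x = 17: rhs = 14, matching y values: none (0 points).
  x = 18: rhs = 17, matching y values: none (0 points).
  x = 19: rhs = 13, matching y values: 6, 17 (2 points).
  x = 20: rhs = 8, matching y values: 10, 13 (2 points).
  x = 21: rhs = 8, matching y values: 10, 13 (2 points).
  x = 22: rhs = 19, matching y values: none (0 points).
Total affine count: 26.
Full point count |E(F_23)| = 26 + 1 = 27.
Hasse bound: |27 − (23+1)| = |3| = 3 ≤ 2√23 ≈ 9.5917 ✓.


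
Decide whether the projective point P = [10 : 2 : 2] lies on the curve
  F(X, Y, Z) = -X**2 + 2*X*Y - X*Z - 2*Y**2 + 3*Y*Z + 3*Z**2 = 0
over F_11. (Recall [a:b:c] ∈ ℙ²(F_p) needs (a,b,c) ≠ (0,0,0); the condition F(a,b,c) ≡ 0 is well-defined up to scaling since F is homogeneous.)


F(10,2,2) ≡ 2 (mod 11); P is NOT on the curve.

Evaluate F(10, 2, 2) term-by-term (mod 11).
  -X**2 ↦ -1·100·1·1 = -100
  2*X*Y ↦ 2·10·2·1 = 40
  -X*Z ↦ -1·10·1·2 = -20
  -2*Y**2 ↦ -2·1·4·1 = -8
  3*Y*Z ↦ 3·1·2·2 = 12
  3*Z**2 ↦ 3·1·1·4 = 12
Sum: F(10, 2, 2) = (-100) + (40) + (-20) + (-8) + (12) + (12) = -64.
Reducing mod 11: -64 ≡ 2 (mod 11).
Since F(a, b, c) ≡ 2 ≠ 0 (mod 11), P does NOT lie on the curve.


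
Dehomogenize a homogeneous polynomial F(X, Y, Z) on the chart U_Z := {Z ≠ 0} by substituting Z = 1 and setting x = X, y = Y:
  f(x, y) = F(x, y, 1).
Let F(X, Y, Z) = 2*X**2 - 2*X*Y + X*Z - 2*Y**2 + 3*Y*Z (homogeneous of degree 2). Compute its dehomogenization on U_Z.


f(x, y) = 2*x**2 - 2*x*y + x - 2*y**2 + 3*y

On U_Z we set Z = 1. Each monomial c·X^i·Y^j·Z^k in F becomes c·x^i·y^j·1^k = c·x^i·y^j.
Substituting Z = 1: F(X, Y, 1) = 2*x**2 - 2*x*y + x - 2*y**2 + 3*y.
Note: deg(f) ≤ deg(F) = 2; strict inequality happens when F is divisible by Z (lost terms).


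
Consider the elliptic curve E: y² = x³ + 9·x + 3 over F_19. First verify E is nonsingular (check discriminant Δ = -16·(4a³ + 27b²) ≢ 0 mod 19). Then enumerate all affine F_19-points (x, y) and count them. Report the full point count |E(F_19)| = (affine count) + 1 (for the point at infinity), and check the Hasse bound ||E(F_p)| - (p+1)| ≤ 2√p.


Affine points = {(3, 0), (6, 8), (6, 11), (8, 6), (8, 13), (14, 2), (14, 17), (15, 6), (15, 13), (16, 5), (16, 14)}; affine count = 11; |E(F_19)| = 12.

Discriminant check: Δ ∝ 4a³ + 27b² = 4·9³ + 27·3² = 4·729 + 27·9 ≡ 5 (mod 19). Nonzero ⇒ E is nonsingular.
For each x ∈ F_19, compute rhs = x³ + 9·x + 3 mod 19, then count y ∈ F_19 with y² ≡ rhs.
  x = 0: rhs = 3, matching y values: none (0 points).
  x = 1: rhs = 13, matching y values: none (0 points).
  x = 2: rhs = 10, matching y values: none (0 points).
  x = 3: rhs = 0, matching y values: 0 (1 points).
  x = 4: rhs = 8, matching y values: none (0 points).
  x = 5: rhs = 2, matching y values: none (0 points).
  x = 6: rhs = 7, matching y values: 8, 11 (2 points).
  x = 7: rhs = 10, matching y values: none (0 points).
  x = 8: rhs = 17, matching y values: 6, 13 (2 points).
  x = 9: rhs = 15, matching y values: none (0 points).
  x = 10: rhs = 10, matching y values: none (0 points).
  x = 11: rhs = 8, matching y values: none (0 points).
  x = 12: rhs = 15, matching y values: none (0 points).
  x = 13: rhs = 18, matching y values: none (0 points).
  x = 14: rhs = 4, matching y values: 2, 17 (2 points).
  x = 15: rhs = 17, matching y values: 6, 13 (2 points).
  x = 16: rhs = 6, matching y values: 5, 14 (2 points).
  x = 17: rhs = 15, matching y values: none (0 points).
  x = 18: rhs = 12, matching y values: none (0 points).
Total affine count: 11.
Full point count |E(F_19)| = 11 + 1 = 12.
Hasse bound: |12 − (19+1)| = |-8| = 8 ≤ 2√19 ≈ 8.7178 ✓.


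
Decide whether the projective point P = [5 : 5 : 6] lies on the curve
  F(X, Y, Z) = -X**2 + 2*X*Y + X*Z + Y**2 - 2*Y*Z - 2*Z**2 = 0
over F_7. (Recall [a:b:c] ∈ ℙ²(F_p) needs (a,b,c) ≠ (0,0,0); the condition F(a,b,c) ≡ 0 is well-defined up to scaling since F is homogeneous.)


F(5,5,6) ≡ 4 (mod 7); P is NOT on the curve.

Evaluate F(5, 5, 6) term-by-term (mod 7).
  -X**2 ↦ -1·25·1·1 = -25
  2*X*Y ↦ 2·5·5·1 = 50
  X*Z ↦ 1·5·1·6 = 30
  Y**2 ↦ 1·1·25·1 = 25
  -2*Y*Z ↦ -2·1·5·6 = -60
  -2*Z**2 ↦ -2·1·1·36 = -72
Sum: F(5, 5, 6) = (-25) + (50) + (30) + (25) + (-60) + (-72) = -52.
Reducing mod 7: -52 ≡ 4 (mod 7).
Since F(a, b, c) ≡ 4 ≠ 0 (mod 7), P does NOT lie on the curve.


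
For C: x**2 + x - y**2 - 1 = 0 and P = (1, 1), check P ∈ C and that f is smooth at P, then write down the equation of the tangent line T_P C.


Tangent line at P: 3*x - 2*y - 1 = 0.

Step 1: f(1, 1) = 0, so P lies on C.
Step 2: partial derivatives
  f_x(x, y) = 2*x + 1, f_y(x, y) = -2*y.
  f_x(P) = 3, f_y(P) = -2 (gradient nonzero, so P is smooth).
Step 3: tangent line at P: 3·(x − 1) + -2·(y − 1) = 0.
Expanding: 3*x - 2*y - 1 = 0.


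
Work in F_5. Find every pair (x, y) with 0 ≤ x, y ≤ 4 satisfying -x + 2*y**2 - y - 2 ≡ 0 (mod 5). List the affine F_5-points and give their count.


Affine F_5-points: {(1, 4), (3, 0), (3, 3), (4, 1), (4, 2)}; count = 5.

For each of the 25 pairs (x, y) ∈ F_5², evaluate f(x, y) mod 5. Record the zeros.
  x = 0: [0↦3, 1↦4, 2↦4, 3↦3, 4↦1]  zeros at y ∈ ∅
  x = 1: [0↦2, 1↦3, 2↦3, 3↦2, 4↦0]  zeros at y ∈ {4}
  x = 2: [0↦1, 1↦2, 2↦2, 3↦1, 4↦4]  zeros at y ∈ ∅
  x = 3: [0↦0, 1↦1, 2↦1, 3↦0, 4↦3]  zeros at y ∈ {0, 3}
  x = 4: [0↦4, 1↦0, 2↦0, 3↦4, 4↦2]  zeros at y ∈ {1, 2}
Collecting zeros: affine points = {(1, 4), (3, 0), (3, 3), (4, 1), (4, 2)}.
Total count |C(F_5)_aff| = 5.


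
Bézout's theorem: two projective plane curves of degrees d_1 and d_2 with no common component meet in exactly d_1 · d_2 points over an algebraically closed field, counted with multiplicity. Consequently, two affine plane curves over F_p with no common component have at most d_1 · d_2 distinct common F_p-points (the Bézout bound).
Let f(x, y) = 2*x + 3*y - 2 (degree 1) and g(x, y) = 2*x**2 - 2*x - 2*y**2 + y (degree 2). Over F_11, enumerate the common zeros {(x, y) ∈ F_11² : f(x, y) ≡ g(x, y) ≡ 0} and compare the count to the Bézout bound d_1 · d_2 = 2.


Common zeros: {(1, 0), (2, 3)}; count = 2; Bézout bound = 2.

deg(f) = 1, deg(g) = 2, so Bézout bound = 2.
Scan x ∈ F_11. For each x, list the y ∈ F_11 with f(x, y) ≡ 0 and those with g(x, y) ≡ 0 (mod 11); the common zeros in that column are the intersection.
  x = 0: f ≡ 0 at y ∈ {8}; g ≡ 0 at y ∈ {0, 6}; common: ∅.
  x = 1: f ≡ 0 at y ∈ {0}; g ≡ 0 at y ∈ {0, 6}; common: {0}.
  x = 2: f ≡ 0 at y ∈ {3}; g ≡ 0 at y ∈ {3}; common: {3}.
  x = 3: f ≡ 0 at y ∈ {6}; g ≡ 0 at y ∈ {1, 5}; common: ∅.
  x = 4: f ≡ 0 at y ∈ {9}; g ≡ 0 at y ∈ ∅; common: ∅.
  x = 5: f ≡ 0 at y ∈ {1}; g ≡ 0 at y ∈ ∅; common: ∅.
  x = 6: f ≡ 0 at y ∈ {4}; g ≡ 0 at y ∈ ∅; common: ∅.
  x = 7: f ≡ 0 at y ∈ {7}; g ≡ 0 at y ∈ ∅; common: ∅.
  x = 8: f ≡ 0 at y ∈ {10}; g ≡ 0 at y ∈ ∅; common: ∅.
  x = 9: f ≡ 0 at y ∈ {2}; g ≡ 0 at y ∈ {1, 5}; common: ∅.
  x = 10: f ≡ 0 at y ∈ {5}; g ≡ 0 at y ∈ {3}; common: ∅.
Collecting: common zeros = {(1, 0), (2, 3)}, so the count is 2.
Comparison with the Bézout bound: 2 ≤ 2 = deg(f)·deg(g), as expected for curves with no common component (the bound is attained).


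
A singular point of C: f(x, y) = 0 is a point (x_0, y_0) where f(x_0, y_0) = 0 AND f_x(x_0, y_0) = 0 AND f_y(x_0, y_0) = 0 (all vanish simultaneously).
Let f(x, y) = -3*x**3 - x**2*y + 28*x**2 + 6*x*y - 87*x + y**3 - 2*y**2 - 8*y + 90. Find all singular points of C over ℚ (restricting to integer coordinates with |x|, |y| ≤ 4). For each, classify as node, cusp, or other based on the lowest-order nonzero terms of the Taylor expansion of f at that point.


Singular points: {(3, 1)}; classification: cusp.

Compute partial derivatives:
  f_x = -9*x**2 - 2*x*y + 56*x + 6*y - 87.
  f_y = -x**2 + 6*x + 3*y**2 - 4*y - 8.
Scan x_0 ∈ {−4, ..., 4}. For each x_0, f_y(x_0, y) is a polynomial in y; find its integer roots y ∈ {−4, ..., 4}, then test f_x and f at those candidates.
  x = -4: f_y(-4, y) = 3*y**2 - 4*y - 48; no integer root y with |y| ≤ 4.
  x = -3: f_y(-3, y) = 3*y**2 - 4*y - 35; no integer root y with |y| ≤ 4.
  x = -2: f_y(-2, y) = 3*y**2 - 4*y - 24; no integer root y with |y| ≤ 4.
  x = -1: f_y(-1, y) = 3*y**2 - 4*y - 15; vanishes at y ∈ {3}. (-1, 3): f_x = -128 ≠ 0.
  x = 0: f_y(0, y) = 3*y**2 - 4*y - 8; no integer root y with |y| ≤ 4.
  x = 1: f_y(1, y) = 3*y**2 - 4*y - 3; no integer root y with |y| ≤ 4.
  x = 2: f_y(2, y) = 3*y**2 - 4*y; vanishes at y ∈ {0}. (2, 0): f_x = -11 ≠ 0.
  x = 3: f_y(3, y) = 3*y**2 - 4*y + 1; vanishes at y ∈ {1}. (3, 1): f_x = 0, f = 0 — SINGULAR.
  x = 4: f_y(4, y) = 3*y**2 - 4*y; vanishes at y ∈ {0}. (4, 0): f_x = -7 ≠ 0.
Only singular point on the grid: (3, 1).
Classify: substitute x = 3 + u, y = 1 + v and expand: f = -3*u**3 - u**2*v + v**3 + v**2.
No constant or linear terms (consistent with a singular point). Quadratic part: v**2. Cubic part: -3*u**3 - u**2*v + v**3.
The quadratic part v**2 is a perfect square, so there is a single (double) tangent line v = 0, i.e. y = 1. Restricting the cubic part to that line (v = 0) leaves -3*u**3 ≠ 0, so f is not divisible by v and the branch is v² ≈ 3*u**3 to lowest order — this is a cusp.
Classification: cusp.


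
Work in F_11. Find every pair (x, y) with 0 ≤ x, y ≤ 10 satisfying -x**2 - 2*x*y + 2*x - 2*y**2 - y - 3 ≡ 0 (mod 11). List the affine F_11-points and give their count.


Affine F_11-points: {(1, 7), (1, 8), (2, 4), (2, 10), (3, 4), (3, 9), (4, 0), (4, 1), (7, 1), (7, 8), (9, 0), (9, 7)}; count = 12.

For each of the 121 pairs (x, y) ∈ F_11², evaluate f(x, y) mod 11. Record the zeros.
  x = 0: [0↦8, 1↦5, 2↦9, 3↦9, 4↦5, 5↦8, 6↦7, 7↦2, 8↦4, 9↦2, 10↦7]  zeros at y ∈ ∅
  x = 1: [0↦9, 1↦4, 2↦6, 3↦4, 4↦9, 5↦10, 6↦7, 7↦0, 8↦0, 9↦7, 10↦10]  zeros at y ∈ {7, 8}
  x = 2: [0↦8, 1↦1, 2↦1, 3↦8, 4↦0, 5↦10, 6↦5, 7↦7, 8↦5, 9↦10, 10↦0]  zeros at y ∈ {4, 10}
  x = 3: [0↦5, 1↦7, 2↦5, 3↦10, 4↦0, 5↦8, 6↦1, 7↦1, 8↦8, 9↦0, 10↦10]  zeros at y ∈ {4, 9}
  x = 4: [0↦0, 1↦0, 2↦7, 3↦10, 4↦9, 5↦4, 6↦6, 7↦4, 8↦9, 9↦10, 10↦7]  zeros at y ∈ {0, 1}
  x = 5: [0↦4, 1↦2, 2↦7, 3↦8, 4↦5, 5↦9, 6↦9, 7↦5, 8↦8, 9↦7, 10↦2]  zeros at y ∈ ∅
  x = 6: [0↦6, 1↦2, 2↦5, 3↦4, 4↦10, 5↦1, 6↦10, 7↦4, 8↦5, 9↦2, 10↦6]  zeros at y ∈ ∅
  x = 7: [0↦6, 1↦0, 2↦1, 3↦9, 4↦2, 5↦2, 6↦9, 7↦1, 8↦0, 9↦6, 10↦8]  zeros at y ∈ {1, 8}
  x = 8: [0↦4, 1↦7, 2↦6, 3↦1, 4↦3, 5↦1, 6↦6, 7↦7, 8↦4, 9↦8, 10↦8]  zeros at y ∈ ∅
  x = 9: [0↦0, 1↦1, 2↦9, 3↦2, 4↦2, 5↦9, 6↦1, 7↦0, 8↦6, 9↦8, 10↦6]  zeros at y ∈ {0, 7}
  x = 10: [0↦5, 1↦4, 2↦10, 3↦1, 4↦10, 5↦4, 6↦5, 7↦2, 8↦6, 9↦6, 10↦2]  zeros at y ∈ ∅
Collecting zeros: affine points = {(1, 7), (1, 8), (2, 4), (2, 10), (3, 4), (3, 9), (4, 0), (4, 1), (7, 1), (7, 8), (9, 0), (9, 7)}.
Total count |C(F_11)_aff| = 12.


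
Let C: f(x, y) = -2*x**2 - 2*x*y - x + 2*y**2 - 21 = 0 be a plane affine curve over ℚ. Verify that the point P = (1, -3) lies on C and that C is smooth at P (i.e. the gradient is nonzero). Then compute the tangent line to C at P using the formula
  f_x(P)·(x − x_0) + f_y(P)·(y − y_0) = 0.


Tangent line at P: x - 14*y - 43 = 0.

Step 1: f(1, -3) = 0, so P lies on C.
Step 2: partial derivatives
  f_x(x, y) = -4*x - 2*y - 1, f_y(x, y) = -2*x + 4*y.
  f_x(P) = 1, f_y(P) = -14 (gradient nonzero, so P is smooth).
Step 3: tangent line at P: 1·(x − 1) + -14·(y − -3) = 0.
Expanding: x - 14*y - 43 = 0.


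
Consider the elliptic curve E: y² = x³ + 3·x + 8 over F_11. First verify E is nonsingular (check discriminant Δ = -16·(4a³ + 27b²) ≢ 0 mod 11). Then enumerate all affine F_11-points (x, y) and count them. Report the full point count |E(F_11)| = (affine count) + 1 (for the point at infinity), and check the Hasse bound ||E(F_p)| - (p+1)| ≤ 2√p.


Affine points = {(1, 1), (1, 10), (2, 0), (3, 0), (5, 4), (5, 7), (6, 0), (7, 3), (7, 8), (8, 4), (8, 7), (9, 4), (9, 7), (10, 2), (10, 9)}; affine count = 15; |E(F_11)| = 16.

Discriminant check: Δ ∝ 4a³ + 27b² = 4·3³ + 27·8² = 4·27 + 27·64 ≡ 10 (mod 11). Nonzero ⇒ E is nonsingular.
For each x ∈ F_11, compute rhs = x³ + 3·x + 8 mod 11, then count y ∈ F_11 with y² ≡ rhs.
  x = 0: rhs = 8, matching y values: none (0 points).
  x = 1: rhs = 1, matching y values: 1, 10 (2 points).
  x = 2: rhs = 0, matching y values: 0 (1 points).
  x = 3: rhs = 0, matching y values: 0 (1 points).
  x = 4: rhs = 7, matching y values: none (0 points).
  x = 5: rhs = 5, matching y values: 4, 7 (2 points).
  x = 6: rhs = 0, matching y values: 0 (1 points).
  x = 7: rhs = 9, matching y values: 3, 8 (2 points).
  x = 8: rhs = 5, matching y values: 4, 7 (2 points).
  x = 9: rhs = 5, matching y values: 4, 7 (2 points).
  x = 10: rhs = 4, matching y values: 2, 9 (2 points).
Total affine count: 15.
Full point count |E(F_11)| = 15 + 1 = 16.
Hasse bound: |16 − (11+1)| = |4| = 4 ≤ 2√11 ≈ 6.6332 ✓.


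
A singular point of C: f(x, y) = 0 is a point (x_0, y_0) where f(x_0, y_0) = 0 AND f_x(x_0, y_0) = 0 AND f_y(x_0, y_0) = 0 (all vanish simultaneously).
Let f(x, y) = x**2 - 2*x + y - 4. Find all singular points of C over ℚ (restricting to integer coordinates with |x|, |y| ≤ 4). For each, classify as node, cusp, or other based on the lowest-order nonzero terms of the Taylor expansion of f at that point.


No singular points in the scanned grid; C is smooth there.

Compute partial derivatives:
  f_x = 2*x - 2.
  f_y = 1.
f_y = 1 is a nonzero constant, so f_y never vanishes: no point (x, y) can satisfy f = f_x = f_y = 0. In particular no (x, y) ∈ {−4, ..., 4}² is singular; the curve is smooth.


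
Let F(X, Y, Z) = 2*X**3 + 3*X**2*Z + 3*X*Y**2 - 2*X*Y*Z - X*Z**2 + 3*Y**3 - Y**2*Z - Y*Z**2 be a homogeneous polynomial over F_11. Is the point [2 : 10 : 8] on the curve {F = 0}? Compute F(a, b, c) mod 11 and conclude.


F(2,10,8) ≡ 9 (mod 11); P is NOT on the curve.

Evaluate F(2, 10, 8) term-by-term (mod 11).
  2*X**3 ↦ 2·8·1·1 = 16
  3*X**2*Z ↦ 3·4·1·8 = 96
  3*X*Y**2 ↦ 3·2·100·1 = 600
  -2*X*Y*Z ↦ -2·2·10·8 = -320
  -X*Z**2 ↦ -1·2·1·64 = -128
  3*Y**3 ↦ 3·1·1000·1 = 3000
  -Y**2*Z ↦ -1·1·100·8 = -800
  -Y*Z**2 ↦ -1·1·10·64 = -640
Sum: F(2, 10, 8) = (16) + (96) + (600) + (-320) + (-128) + (3000) + (-800) + (-640) = 1824.
Reducing mod 11: 1824 ≡ 9 (mod 11).
Since F(a, b, c) ≡ 9 ≠ 0 (mod 11), P does NOT lie on the curve.


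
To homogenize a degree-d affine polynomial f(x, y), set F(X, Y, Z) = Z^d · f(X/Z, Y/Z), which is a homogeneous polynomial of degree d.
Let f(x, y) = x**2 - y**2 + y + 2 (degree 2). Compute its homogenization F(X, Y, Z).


F(X, Y, Z) = X**2 - Y**2 + Y*Z + 2*Z**2

deg(f) = 2.
Substitute x = X/Z, y = Y/Z into f, then multiply by Z^2.
  monomial 1·x^2·y^0 ↦ 1·X^2·Y^0·Z^0.
  monomial -1·x^0·y^2 ↦ -1·X^0·Y^2·Z^0.
  monomial 1·x^0·y^1 ↦ 1·X^0·Y^1·Z^1.
  monomial 2·x^0·y^0 ↦ 2·X^0·Y^0·Z^2.
Collecting: F(X, Y, Z) = X**2 - Y**2 + Y*Z + 2*Z**2.


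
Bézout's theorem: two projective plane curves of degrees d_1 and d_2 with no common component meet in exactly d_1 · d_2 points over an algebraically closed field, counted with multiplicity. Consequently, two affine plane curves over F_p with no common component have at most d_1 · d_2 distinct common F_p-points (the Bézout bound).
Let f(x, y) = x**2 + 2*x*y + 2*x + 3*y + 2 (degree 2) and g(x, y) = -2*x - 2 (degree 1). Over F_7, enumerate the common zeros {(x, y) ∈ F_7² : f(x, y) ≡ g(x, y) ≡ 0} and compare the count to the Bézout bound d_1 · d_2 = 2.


Common zeros: {(6, 6)}; count = 1; Bézout bound = 2.

deg(f) = 2, deg(g) = 1, so Bézout bound = 2.
Scan x ∈ F_7. For each x, list the y ∈ F_7 with f(x, y) ≡ 0 and those with g(x, y) ≡ 0 (mod 7); the common zeros in that column are the intersection.
  x = 0: f ≡ 0 at y ∈ {4}; g ≡ 0 at y ∈ ∅; common: ∅.
  x = 1: f ≡ 0 at y ∈ {6}; g ≡ 0 at y ∈ ∅; common: ∅.
  x = 2: f ≡ 0 at y ∈ ∅; g ≡ 0 at y ∈ ∅; common: ∅.
  x = 3: f ≡ 0 at y ∈ {2}; g ≡ 0 at y ∈ ∅; common: ∅.
  x = 4: f ≡ 0 at y ∈ {4}; g ≡ 0 at y ∈ ∅; common: ∅.
  x = 5: f ≡ 0 at y ∈ {2}; g ≡ 0 at y ∈ ∅; common: ∅.
  x = 6: f ≡ 0 at y ∈ {6}; g ≡ 0 at y ∈ {0, 1, 2, 3, 4, 5, 6}; common: {6}.
Collecting: common zeros = {(6, 6)}, so the count is 1.
Comparison with the Bézout bound: 1 ≤ 2 = deg(f)·deg(g), as expected for curves with no common component (the affine F_7-count falls short of the bound because intersections may lie at infinity, over extension fields, or carry multiplicity).


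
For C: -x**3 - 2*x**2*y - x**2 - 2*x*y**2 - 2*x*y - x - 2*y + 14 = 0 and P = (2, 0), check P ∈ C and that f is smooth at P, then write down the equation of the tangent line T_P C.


Tangent line at P: -17*x - 14*y + 34 = 0.

Step 1: f(2, 0) = 0, so P lies on C.
Step 2: partial derivatives
  f_x(x, y) = -3*x**2 - 4*x*y - 2*x - 2*y**2 - 2*y - 1, f_y(x, y) = -2*x**2 - 4*x*y - 2*x - 2.
  f_x(P) = -17, f_y(P) = -14 (gradient nonzero, so P is smooth).
Step 3: tangent line at P: -17·(x − 2) + -14·(y − 0) = 0.
Expanding: -17*x - 14*y + 34 = 0.


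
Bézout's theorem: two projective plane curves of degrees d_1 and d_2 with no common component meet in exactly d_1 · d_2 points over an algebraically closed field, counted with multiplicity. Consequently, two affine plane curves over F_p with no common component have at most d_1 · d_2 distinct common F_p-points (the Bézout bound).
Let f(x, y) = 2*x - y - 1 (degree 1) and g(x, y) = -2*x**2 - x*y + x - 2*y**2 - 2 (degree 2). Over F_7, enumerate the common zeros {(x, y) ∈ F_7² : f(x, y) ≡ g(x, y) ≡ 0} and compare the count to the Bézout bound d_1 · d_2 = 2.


Common zeros: ∅; count = 0; Bézout bound = 2.

deg(f) = 1, deg(g) = 2, so Bézout bound = 2.
Scan x ∈ F_7. For each x, list the y ∈ F_7 with f(x, y) ≡ 0 and those with g(x, y) ≡ 0 (mod 7); the common zeros in that column are the intersection.
  x = 0: f ≡ 0 at y ∈ {6}; g ≡ 0 at y ∈ ∅; common: ∅.
  x = 1: f ≡ 0 at y ∈ {1}; g ≡ 0 at y ∈ ∅; common: ∅.
  x = 2: f ≡ 0 at y ∈ {3}; g ≡ 0 at y ∈ ∅; common: ∅.
  x = 3: f ≡ 0 at y ∈ {5}; g ≡ 0 at y ∈ ∅; common: ∅.
  x = 4: f ≡ 0 at y ∈ {0}; g ≡ 0 at y ∈ {6}; common: ∅.
  x = 5: f ≡ 0 at y ∈ {2}; g ≡ 0 at y ∈ ∅; common: ∅.
  x = 6: f ≡ 0 at y ∈ {4}; g ≡ 0 at y ∈ ∅; common: ∅.
Collecting: common zeros = ∅, so the count is 0.
Comparison with the Bézout bound: 0 ≤ 2 = deg(f)·deg(g), as expected for curves with no common component (the affine F_7-count falls short of the bound because intersections may lie at infinity, over extension fields, or carry multiplicity).


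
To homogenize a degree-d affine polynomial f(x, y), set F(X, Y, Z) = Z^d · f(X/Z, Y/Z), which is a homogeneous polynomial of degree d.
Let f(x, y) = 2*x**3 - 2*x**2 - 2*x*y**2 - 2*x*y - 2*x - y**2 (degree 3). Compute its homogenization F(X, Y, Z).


F(X, Y, Z) = 2*X**3 - 2*X**2*Z - 2*X*Y**2 - 2*X*Y*Z - 2*X*Z**2 - Y**2*Z

deg(f) = 3.
Substitute x = X/Z, y = Y/Z into f, then multiply by Z^3.
  monomial 2·x^3·y^0 ↦ 2·X^3·Y^0·Z^0.
  monomial -2·x^2·y^0 ↦ -2·X^2·Y^0·Z^1.
  monomial -2·x^1·y^2 ↦ -2·X^1·Y^2·Z^0.
  monomial -2·x^1·y^1 ↦ -2·X^1·Y^1·Z^1.
  monomial -2·x^1·y^0 ↦ -2·X^1·Y^0·Z^2.
  monomial -1·x^0·y^2 ↦ -1·X^0·Y^2·Z^1.
Collecting: F(X, Y, Z) = 2*X**3 - 2*X**2*Z - 2*X*Y**2 - 2*X*Y*Z - 2*X*Z**2 - Y**2*Z.


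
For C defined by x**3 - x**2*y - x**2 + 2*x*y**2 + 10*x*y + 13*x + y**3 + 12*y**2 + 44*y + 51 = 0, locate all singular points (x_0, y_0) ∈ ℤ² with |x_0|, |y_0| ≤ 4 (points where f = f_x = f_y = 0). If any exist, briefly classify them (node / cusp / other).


Singular points: {(-1, -3)}; classification: node.

Compute partial derivatives:
  f_x = 3*x**2 - 2*x*y - 2*x + 2*y**2 + 10*y + 13.
  f_y = -x**2 + 4*x*y + 10*x + 3*y**2 + 24*y + 44.
Scan x_0 ∈ {−4, ..., 4}. For each x_0, f_y(x_0, y) is a polynomial in y; find its integer roots y ∈ {−4, ..., 4}, then test f_x and f at those candidates.
  x = -4: f_y(-4, y) = 3*y**2 + 8*y - 12; no integer root y with |y| ≤ 4.
  x = -3: f_y(-3, y) = 3*y**2 + 12*y + 5; no integer root y with |y| ≤ 4.
  x = -2: f_y(-2, y) = 3*y**2 + 16*y + 20; vanishes at y ∈ {-2}. (-2, -2): f_x = 9 ≠ 0.
  x = -1: f_y(-1, y) = 3*y**2 + 20*y + 33; vanishes at y ∈ {-3}. (-1, -3): f_x = 0, f = 0 — SINGULAR.
  x = 0: f_y(0, y) = 3*y**2 + 24*y + 44; no integer root y with |y| ≤ 4.
  x = 1: f_y(1, y) = 3*y**2 + 28*y + 53; no integer root y with |y| ≤ 4.
  x = 2: f_y(2, y) = 3*y**2 + 32*y + 60; no integer root y with |y| ≤ 4.
  x = 3: f_y(3, y) = 3*y**2 + 36*y + 65; no integer root y with |y| ≤ 4.
  x = 4: f_y(4, y) = 3*y**2 + 40*y + 68; vanishes at y ∈ {-2}. (4, -2): f_x = 57 ≠ 0.
Only singular point on the grid: (-1, -3).
Classify: substitute x = -1 + u, y = -3 + v and expand: f = u**3 - u**2*v - u**2 + 2*u*v**2 + v**3 + v**2.
No constant or linear terms (consistent with a singular point). Quadratic part: -u**2 + v**2. Cubic part: u**3 - u**2*v + 2*u*v**2 + v**3.
The quadratic part v**2 - u**2 = (v − u)(v + u) splits into two distinct linear factors, so there are two distinct tangent lines y − -3 = ±(x − -1) — this is a node (ordinary double point).
Classification: node.


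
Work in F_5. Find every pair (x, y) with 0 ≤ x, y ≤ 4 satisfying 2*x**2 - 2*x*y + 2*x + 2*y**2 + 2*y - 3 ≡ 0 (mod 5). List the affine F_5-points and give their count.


Affine F_5-points: {(4, 4)}; count = 1.

For each of the 25 pairs (x, y) ∈ F_5², evaluate f(x, y) mod 5. Record the zeros.
  x = 0: [0↦2, 1↦1, 2↦4, 3↦1, 4↦2]  zeros at y ∈ ∅
  x = 1: [0↦1, 1↦3, 2↦4, 3↦4, 4↦3]  zeros at y ∈ ∅
  x = 2: [0↦4, 1↦4, 2↦3, 3↦1, 4↦3]  zeros at y ∈ ∅
  x = 3: [0↦1, 1↦4, 2↦1, 3↦2, 4↦2]  zeros at y ∈ ∅
  x = 4: [0↦2, 1↦3, 2↦3, 3↦2, 4↦0]  zeros at y ∈ {4}
Collecting zeros: affine points = {(4, 4)}.
Total count |C(F_5)_aff| = 1.


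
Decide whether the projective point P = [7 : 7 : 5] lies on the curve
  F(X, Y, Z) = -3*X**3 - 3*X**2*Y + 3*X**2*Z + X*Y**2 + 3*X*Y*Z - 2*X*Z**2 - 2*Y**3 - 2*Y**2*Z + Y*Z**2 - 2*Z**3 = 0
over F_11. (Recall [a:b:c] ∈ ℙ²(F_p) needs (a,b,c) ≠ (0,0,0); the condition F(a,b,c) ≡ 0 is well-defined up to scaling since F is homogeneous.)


F(7,7,5) ≡ 2 (mod 11); P is NOT on the curve.

Evaluate F(7, 7, 5) term-by-term (mod 11).
  -3*X**3 ↦ -3·343·1·1 = -1029
  -3*X**2*Y ↦ -3·49·7·1 = -1029
  3*X**2*Z ↦ 3·49·1·5 = 735
  X*Y**2 ↦ 1·7·49·1 = 343
  3*X*Y*Z ↦ 3·7·7·5 = 735
  -2*X*Z**2 ↦ -2·7·1·25 = -350
  -2*Y**3 ↦ -2·1·343·1 = -686
  -2*Y**2*Z ↦ -2·1·49·5 = -490
  Y*Z**2 ↦ 1·1·7·25 = 175
  -2*Z**3 ↦ -2·1·1·125 = -250
Sum: F(7, 7, 5) = (-1029) + (-1029) + (735) + (343) + (735) + (-350) + (-686) + (-490) + (175) + (-250) = -1846.
Reducing mod 11: -1846 ≡ 2 (mod 11).
Since F(a, b, c) ≡ 2 ≠ 0 (mod 11), P does NOT lie on the curve.


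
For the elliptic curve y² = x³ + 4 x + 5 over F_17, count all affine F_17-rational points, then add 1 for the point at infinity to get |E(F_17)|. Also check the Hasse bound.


Affine points = {(2, 2), (2, 15), (4, 0), (7, 6), (7, 11), (10, 5), (10, 12), (12, 8), (12, 9), (14, 0), (16, 0)}; affine count = 11; |E(F_17)| = 12.

Discriminant check: Δ ∝ 4a³ + 27b² = 4·4³ + 27·5² = 4·64 + 27·25 ≡ 13 (mod 17). Nonzero ⇒ E is nonsingular.
For each x ∈ F_17, compute rhs = x³ + 4·x + 5 mod 17, then count y ∈ F_17 with y² ≡ rhs.
  x = 0: rhs = 5, matching y values: none (0 points).
  x = 1: rhs = 10, matching y values: none (0 points).
  x = 2: rhs = 4, matching y values: 2, 15 (2 points).
  x = 3: rhs = 10, matching y values: none (0 points).
  x = 4: rhs = 0, matching y values: 0 (1 points).
  x = 5: rhs = 14, matching y values: none (0 points).
  x = 6: rhs = 7, matching y values: none (0 points).
  x = 7: rhs = 2, matching y values: 6, 11 (2 points).
  x = 8: rhs = 5, matching y values: none (0 points).
  x = 9: rhs = 5, matching y values: none (0 points).
  x = 10: rhs = 8, matching y values: 5, 12 (2 points).
  x = 11: rhs = 3, matching y values: none (0 points).
  x = 12: rhs = 13, matching y values: 8, 9 (2 points).
  x = 13: rhs = 10, matching y values: none (0 points).
  x = 14: rhs = 0, matching y values: 0 (1 points).
  x = 15: rhs = 6, matching y values: none (0 points).
  x = 16: rhs = 0, matching y values: 0 (1 points).
Total affine count: 11.
Full point count |E(F_17)| = 11 + 1 = 12.
Hasse bound: |12 − (17+1)| = |-6| = 6 ≤ 2√17 ≈ 8.2462 ✓.


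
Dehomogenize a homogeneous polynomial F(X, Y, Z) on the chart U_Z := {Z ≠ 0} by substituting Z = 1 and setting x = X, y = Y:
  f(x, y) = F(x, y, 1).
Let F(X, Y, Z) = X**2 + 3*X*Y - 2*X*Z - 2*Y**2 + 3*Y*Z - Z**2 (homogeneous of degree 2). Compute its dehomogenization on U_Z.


f(x, y) = x**2 + 3*x*y - 2*x - 2*y**2 + 3*y - 1

On U_Z we set Z = 1. Each monomial c·X^i·Y^j·Z^k in F becomes c·x^i·y^j·1^k = c·x^i·y^j.
Substituting Z = 1: F(X, Y, 1) = x**2 + 3*x*y - 2*x - 2*y**2 + 3*y - 1.
Note: deg(f) ≤ deg(F) = 2; strict inequality happens when F is divisible by Z (lost terms).


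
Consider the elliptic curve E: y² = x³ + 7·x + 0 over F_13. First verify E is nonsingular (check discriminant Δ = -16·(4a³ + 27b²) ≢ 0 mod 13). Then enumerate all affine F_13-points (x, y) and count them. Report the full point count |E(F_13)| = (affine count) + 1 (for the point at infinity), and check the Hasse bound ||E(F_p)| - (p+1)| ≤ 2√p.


Affine points = {(0, 0), (2, 3), (2, 10), (3, 3), (3, 10), (4, 1), (4, 12), (5, 2), (5, 11), (8, 3), (8, 10), (9, 5), (9, 8), (10, 2), (10, 11), (11, 2), (11, 11)}; affine count = 17; |E(F_13)| = 18.

Discriminant check: Δ ∝ 4a³ + 27b² = 4·7³ + 27·0² = 4·343 + 27·0 ≡ 7 (mod 13). Nonzero ⇒ E is nonsingular.
For each x ∈ F_13, compute rhs = x³ + 7·x + 0 mod 13, then count y ∈ F_13 with y² ≡ rhs.
  x = 0: rhs = 0, matching y values: 0 (1 points).
  x = 1: rhs = 8, matching y values: none (0 points).
  x = 2: rhs = 9, matching y values: 3, 10 (2 points).
  x = 3: rhs = 9, matching y values: 3, 10 (2 points).
  x = 4: rhs = 1, matching y values: 1, 12 (2 points).
  x = 5: rhs = 4, matching y values: 2, 11 (2 points).
  x = 6: rhs = 11, matching y values: none (0 points).
  x = 7: rhs = 2, matching y values: none (0 points).
  x = 8: rhs = 9, matching y values: 3, 10 (2 points).
  x = 9: rhs = 12, matching y values: 5, 8 (2 points).
  x = 10: rhs = 4, matching y values: 2, 11 (2 points).
  x = 11: rhs = 4, matching y values: 2, 11 (2 points).
  x = 12: rhs = 5, matching y values: none (0 points).
Total affine count: 17.
Full point count |E(F_13)| = 17 + 1 = 18.
Hasse bound: |18 − (13+1)| = |4| = 4 ≤ 2√13 ≈ 7.2111 ✓.


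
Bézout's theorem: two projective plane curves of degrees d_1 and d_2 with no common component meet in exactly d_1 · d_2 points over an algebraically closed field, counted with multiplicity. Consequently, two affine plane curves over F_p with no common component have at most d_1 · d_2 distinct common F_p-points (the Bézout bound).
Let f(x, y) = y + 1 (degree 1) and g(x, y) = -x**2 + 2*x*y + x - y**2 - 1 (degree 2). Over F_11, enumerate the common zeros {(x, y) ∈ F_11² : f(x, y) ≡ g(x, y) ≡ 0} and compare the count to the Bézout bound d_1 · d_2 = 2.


Common zeros: {(4, 10), (6, 10)}; count = 2; Bézout bound = 2.

deg(f) = 1, deg(g) = 2, so Bézout bound = 2.
Scan x ∈ F_11. For each x, list the y ∈ F_11 with f(x, y) ≡ 0 and those with g(x, y) ≡ 0 (mod 11); the common zeros in that column are the intersection.
  x = 0: f ≡ 0 at y ∈ {10}; g ≡ 0 at y ∈ ∅; common: ∅.
  x = 1: f ≡ 0 at y ∈ {10}; g ≡ 0 at y ∈ {1}; common: ∅.
  x = 2: f ≡ 0 at y ∈ {10}; g ≡ 0 at y ∈ {1, 3}; common: ∅.
  x = 3: f ≡ 0 at y ∈ {10}; g ≡ 0 at y ∈ ∅; common: ∅.
  x = 4: f ≡ 0 at y ∈ {10}; g ≡ 0 at y ∈ {9, 10}; common: {10}.
  x = 5: f ≡ 0 at y ∈ {10}; g ≡ 0 at y ∈ {3, 7}; common: ∅.
  x = 6: f ≡ 0 at y ∈ {10}; g ≡ 0 at y ∈ {2, 10}; common: {10}.
  x = 7: f ≡ 0 at y ∈ {10}; g ≡ 0 at y ∈ ∅; common: ∅.
  x = 8: f ≡ 0 at y ∈ {10}; g ≡ 0 at y ∈ ∅; common: ∅.
  x = 9: f ≡ 0 at y ∈ {10}; g ≡ 0 at y ∈ ∅; common: ∅.
  x = 10: f ≡ 0 at y ∈ {10}; g ≡ 0 at y ∈ {2, 7}; common: ∅.
Collecting: common zeros = {(4, 10), (6, 10)}, so the count is 2.
Comparison with the Bézout bound: 2 ≤ 2 = deg(f)·deg(g), as expected for curves with no common component (the bound is attained).


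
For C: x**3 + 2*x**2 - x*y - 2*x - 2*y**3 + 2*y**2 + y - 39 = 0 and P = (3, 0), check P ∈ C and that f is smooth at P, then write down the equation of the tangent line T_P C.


Tangent line at P: 37*x - 2*y - 111 = 0.

Step 1: f(3, 0) = 0, so P lies on C.
Step 2: partial derivatives
  f_x(x, y) = 3*x**2 + 4*x - y - 2, f_y(x, y) = -x - 6*y**2 + 4*y + 1.
  f_x(P) = 37, f_y(P) = -2 (gradient nonzero, so P is smooth).
Step 3: tangent line at P: 37·(x − 3) + -2·(y − 0) = 0.
Expanding: 37*x - 2*y - 111 = 0.


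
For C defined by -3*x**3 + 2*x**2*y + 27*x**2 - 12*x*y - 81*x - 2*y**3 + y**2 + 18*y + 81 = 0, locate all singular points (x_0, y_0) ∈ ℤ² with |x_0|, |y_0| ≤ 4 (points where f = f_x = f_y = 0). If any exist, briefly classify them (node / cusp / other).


Singular points: {(3, 0)}; classification: cusp.

Compute partial derivatives:
  f_x = -9*x**2 + 4*x*y + 54*x - 12*y - 81.
  f_y = 2*x**2 - 12*x - 6*y**2 + 2*y + 18.
Scan x_0 ∈ {−4, ..., 4}. For each x_0, f_y(x_0, y) is a polynomial in y; find its integer roots y ∈ {−4, ..., 4}, then test f_x and f at those candidates.
  x = -4: f_y(-4, y) = -6*y**2 + 2*y + 98; no integer root y with |y| ≤ 4.
  x = -3: f_y(-3, y) = -6*y**2 + 2*y + 72; no integer root y with |y| ≤ 4.
  x = -2: f_y(-2, y) = -6*y**2 + 2*y + 50; no integer root y with |y| ≤ 4.
  x = -1: f_y(-1, y) = -6*y**2 + 2*y + 32; no integer root y with |y| ≤ 4.
  x = 0: f_y(0, y) = -6*y**2 + 2*y + 18; no integer root y with |y| ≤ 4.
  x = 1: f_y(1, y) = -6*y**2 + 2*y + 8; vanishes at y ∈ {-1}. (1, -1): f_x = -28 ≠ 0.
  x = 2: f_y(2, y) = -6*y**2 + 2*y + 2; no integer root y with |y| ≤ 4.
  x = 3: f_y(3, y) = -6*y**2 + 2*y; vanishes at y ∈ {0}. (3, 0): f_x = 0, f = 0 — SINGULAR.
  x = 4: f_y(4, y) = -6*y**2 + 2*y + 2; no integer root y with |y| ≤ 4.
Only singular point on the grid: (3, 0).
Classify: substitute x = 3 + u, y = 0 + v and expand: f = -3*u**3 + 2*u**2*v - 2*v**3 + v**2.
No constant or linear terms (consistent with a singular point). Quadratic part: v**2. Cubic part: -3*u**3 + 2*u**2*v - 2*v**3.
The quadratic part v**2 is a perfect square, so there is a single (double) tangent line v = 0, i.e. y = 0. Restricting the cubic part to that line (v = 0) leaves -3*u**3 ≠ 0, so f is not divisible by v and the branch is v² ≈ 3*u**3 to lowest order — this is a cusp.
Classification: cusp.


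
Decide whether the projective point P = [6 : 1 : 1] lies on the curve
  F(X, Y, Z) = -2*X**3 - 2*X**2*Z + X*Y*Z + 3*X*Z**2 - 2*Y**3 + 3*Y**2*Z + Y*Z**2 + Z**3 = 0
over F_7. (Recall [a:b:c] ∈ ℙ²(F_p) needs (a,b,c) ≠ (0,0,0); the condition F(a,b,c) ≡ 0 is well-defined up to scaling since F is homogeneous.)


F(6,1,1) ≡ 6 (mod 7); P is NOT on the curve.

Evaluate F(6, 1, 1) term-by-term (mod 7).
  -2*X**3 ↦ -2·216·1·1 = -432
  -2*X**2*Z ↦ -2·36·1·1 = -72
  X*Y*Z ↦ 1·6·1·1 = 6
  3*X*Z**2 ↦ 3·6·1·1 = 18
  -2*Y**3 ↦ -2·1·1·1 = -2
  3*Y**2*Z ↦ 3·1·1·1 = 3
  Y*Z**2 ↦ 1·1·1·1 = 1
  Z**3 ↦ 1·1·1·1 = 1
Sum: F(6, 1, 1) = (-432) + (-72) + (6) + (18) + (-2) + (3) + (1) + (1) = -477.
Reducing mod 7: -477 ≡ 6 (mod 7).
Since F(a, b, c) ≡ 6 ≠ 0 (mod 7), P does NOT lie on the curve.


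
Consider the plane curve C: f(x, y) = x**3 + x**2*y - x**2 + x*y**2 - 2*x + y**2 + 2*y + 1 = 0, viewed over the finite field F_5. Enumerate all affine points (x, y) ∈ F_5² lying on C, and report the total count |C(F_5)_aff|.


Affine F_5-points: {(0, 4), (2, 1), (2, 2), (4, 3)}; count = 4.

For each of the 25 pairs (x, y) ∈ F_5², evaluate f(x, y) mod 5. Record the zeros.
  x = 0: [0↦1, 1↦4, 2↦4, 3↦1, 4↦0]  zeros at y ∈ {4}
  x = 1: [0↦4, 1↦4, 2↦3, 3↦1, 4↦3]  zeros at y ∈ ∅
  x = 2: [0↦1, 1↦0, 2↦0, 3↦1, 4↦3]  zeros at y ∈ {1, 2}
  x = 3: [0↦3, 1↦3, 2↦1, 3↦2, 4↦1]  zeros at y ∈ ∅
  x = 4: [0↦1, 1↦4, 2↦2, 3↦0, 4↦3]  zeros at y ∈ {3}
Collecting zeros: affine points = {(0, 4), (2, 1), (2, 2), (4, 3)}.
Total count |C(F_5)_aff| = 4.


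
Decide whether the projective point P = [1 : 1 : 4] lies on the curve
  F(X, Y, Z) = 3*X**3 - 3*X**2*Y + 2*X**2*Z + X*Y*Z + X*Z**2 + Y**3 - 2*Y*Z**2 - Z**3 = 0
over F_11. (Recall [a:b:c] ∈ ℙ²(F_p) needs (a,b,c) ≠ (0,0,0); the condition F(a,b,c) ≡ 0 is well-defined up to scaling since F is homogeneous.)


F(1,1,4) ≡ 10 (mod 11); P is NOT on the curve.

Evaluate F(1, 1, 4) term-by-term (mod 11).
  3*X**3 ↦ 3·1·1·1 = 3
  -3*X**2*Y ↦ -3·1·1·1 = -3
  2*X**2*Z ↦ 2·1·1·4 = 8
  X*Y*Z ↦ 1·1·1·4 = 4
  X*Z**2 ↦ 1·1·1·16 = 16
  Y**3 ↦ 1·1·1·1 = 1
  -2*Y*Z**2 ↦ -2·1·1·16 = -32
  -Z**3 ↦ -1·1·1·64 = -64
Sum: F(1, 1, 4) = (3) + (-3) + (8) + (4) + (16) + (1) + (-32) + (-64) = -67.
Reducing mod 11: -67 ≡ 10 (mod 11).
Since F(a, b, c) ≡ 10 ≠ 0 (mod 11), P does NOT lie on the curve.


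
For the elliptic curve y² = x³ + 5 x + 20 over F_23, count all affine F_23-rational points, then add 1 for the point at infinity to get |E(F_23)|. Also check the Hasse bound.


Affine points = {(1, 7), (1, 16), (3, 4), (3, 19), (4, 9), (4, 14), (5, 3), (5, 20), (6, 6), (6, 17), (9, 9), (9, 14), (10, 9), (10, 14), (11, 7), (11, 16), (17, 2), (17, 21), (18, 10), (18, 13), (20, 1), (20, 22), (21, 5), (21, 18)}; affine count = 24; |E(F_23)| = 25.

Discriminant check: Δ ∝ 4a³ + 27b² = 4·5³ + 27·20² = 4·125 + 27·400 ≡ 7 (mod 23). Nonzero ⇒ E is nonsingular.
For each x ∈ F_23, compute rhs = x³ + 5·x + 20 mod 23, then count y ∈ F_23 with y² ≡ rhs.
  x = 0: rhs = 20, matching y values: none (0 points).
  x = 1: rhs = 3, matching y values: 7, 16 (2 points).
  x = 2: rhs = 15, matching y values: none (0 points).
  x = 3: rhs = 16, matching y values: 4, 19 (2 points).
  x = 4: rhs = 12, matching y values: 9, 14 (2 points).
  x = 5: rhs = 9, matching y values: 3, 20 (2 points).
  x = 6: rhs = 13, matching y values: 6, 17 (2 points).
  x = 7: rhs = 7, matching y values: none (0 points).
  x = 8: rhs = 20, matching y values: none (0 points).
  x = 9: rhs = 12, matching y values: 9, 14 (2 points).
  x = 10: rhs = 12, matching y values: 9, 14 (2 points).
  x = 11: rhs = 3, matching y values: 7, 16 (2 points).
  x = 12: rhs = 14, matching y values: none (0 points).
  x = 13: rhs = 5, matching y values: none (0 points).
  x = 14: rhs = 5, matching y values: none (0 points).
  x = 15: rhs = 20, matching y values: none (0 points).
  x = 16: rhs = 10, matching y values: none (0 points).
  x = 17: rhs = 4, matching y values: 2, 21 (2 points).
  x = 18: rhs = 8, matching y values: 10, 13 (2 points).
  x = 19: rhs = 5, matching y values: none (0 points).
  x = 20: rhs = 1, matching y values: 1, 22 (2 points).
  x = 21: rhs = 2, matching y values: 5, 18 (2 points).
  x = 22: rhs = 14, matching y values: none (0 points).
Total affine count: 24.
Full point count |E(F_23)| = 24 + 1 = 25.
Hasse bound: |25 − (23+1)| = |1| = 1 ≤ 2√23 ≈ 9.5917 ✓.


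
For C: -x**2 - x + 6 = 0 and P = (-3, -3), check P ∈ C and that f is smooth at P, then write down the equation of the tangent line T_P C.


Tangent line at P: 5*x + 15 = 0.

Step 1: f(-3, -3) = 0, so P lies on C.
Step 2: partial derivatives
  f_x(x, y) = -2*x - 1, f_y(x, y) = 0.
  f_x(P) = 5, f_y(P) = 0 (gradient nonzero, so P is smooth).
Step 3: tangent line at P: 5·(x − -3) + 0·(y − -3) = 0.
Expanding: 5*x + 15 = 0.


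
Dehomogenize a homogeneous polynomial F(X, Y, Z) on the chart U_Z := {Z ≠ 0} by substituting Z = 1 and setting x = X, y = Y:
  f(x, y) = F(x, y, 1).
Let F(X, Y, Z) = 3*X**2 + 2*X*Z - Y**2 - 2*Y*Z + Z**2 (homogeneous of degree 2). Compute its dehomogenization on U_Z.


f(x, y) = 3*x**2 + 2*x - y**2 - 2*y + 1

On U_Z we set Z = 1. Each monomial c·X^i·Y^j·Z^k in F becomes c·x^i·y^j·1^k = c·x^i·y^j.
Substituting Z = 1: F(X, Y, 1) = 3*x**2 + 2*x - y**2 - 2*y + 1.
Note: deg(f) ≤ deg(F) = 2; strict inequality happens when F is divisible by Z (lost terms).


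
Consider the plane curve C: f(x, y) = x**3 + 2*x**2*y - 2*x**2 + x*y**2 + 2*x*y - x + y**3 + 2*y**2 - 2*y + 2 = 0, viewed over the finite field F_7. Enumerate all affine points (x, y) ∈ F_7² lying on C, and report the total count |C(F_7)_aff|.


Affine F_7-points: {(0, 2), (1, 0), (1, 5), (1, 6), (2, 0), (2, 4), (2, 6), (5, 2), (5, 3), (6, 0), (6, 1), (6, 5)}; count = 12.

For each of the 49 pairs (x, y) ∈ F_7², evaluate f(x, y) mod 7. Record the zeros.
  x = 0: [0↦2, 1↦3, 2↦0, 3↦6, 4↦6, 5↦6, 6↦5]  zeros at y ∈ {2}
  x = 1: [0↦0, 1↦6, 2↦3, 3↦4, 4↦1, 5↦0, 6↦0]  zeros at y ∈ {0, 5, 6}
  x = 2: [0↦0, 1↦1, 2↦2, 3↦2, 4↦0, 5↦2, 6↦0]  zeros at y ∈ {0, 4, 6}
  x = 3: [0↦1, 1↦1, 2↦3, 3↦6, 4↦2, 5↦4, 6↦4]  zeros at y ∈ ∅
  x = 4: [0↦2, 1↦5, 2↦5, 3↦1, 4↦6, 5↦5, 6↦4]  zeros at y ∈ ∅
  x = 5: [0↦2, 1↦5, 2↦0, 3↦0, 4↦4, 5↦4, 6↦6]  zeros at y ∈ {2, 3}
  x = 6: [0↦0, 1↦0, 2↦1, 3↦2, 4↦2, 5↦0, 6↦2]  zeros at y ∈ {0, 1, 5}
Collecting zeros: affine points = {(0, 2), (1, 0), (1, 5), (1, 6), (2, 0), (2, 4), (2, 6), (5, 2), (5, 3), (6, 0), (6, 1), (6, 5)}.
Total count |C(F_7)_aff| = 12.
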